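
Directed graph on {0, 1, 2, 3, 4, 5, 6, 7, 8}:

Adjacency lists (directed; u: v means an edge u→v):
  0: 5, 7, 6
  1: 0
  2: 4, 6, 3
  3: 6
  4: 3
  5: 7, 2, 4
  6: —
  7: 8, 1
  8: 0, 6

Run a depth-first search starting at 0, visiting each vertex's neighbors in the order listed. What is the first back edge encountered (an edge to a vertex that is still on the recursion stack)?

8→0

DFS from 0 (visiting each vertex's neighbors in the order listed); mark gray on enter, black on exit:
0 gray
  5 gray
    7 gray
      8 gray
        8→0: 0 is gray → back edge
First back edge: 8 → 0.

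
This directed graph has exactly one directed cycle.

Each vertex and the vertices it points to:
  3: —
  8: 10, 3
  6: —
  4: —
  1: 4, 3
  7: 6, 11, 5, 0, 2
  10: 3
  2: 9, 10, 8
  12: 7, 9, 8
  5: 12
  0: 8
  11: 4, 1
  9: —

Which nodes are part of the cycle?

DFS with gray/black marking from 7:
7 gray
  6 gray
  6 black
  11 gray
    4 gray
    4 black
    1 gray
      1→4: 4 black — skip
      3 gray
      3 black
    1 black
  11 black
  5 gray
    12 gray
      12→7: 7 is gray → back edge
Back edge closes the cycle 7 → 5 → 12 → 7; its vertices are {5, 7, 12}.

5, 7, 12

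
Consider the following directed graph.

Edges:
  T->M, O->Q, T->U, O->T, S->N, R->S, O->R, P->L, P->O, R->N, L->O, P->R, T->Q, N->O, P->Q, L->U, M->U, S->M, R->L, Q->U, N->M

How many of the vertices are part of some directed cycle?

5

A vertex is on a directed cycle iff it belongs to a strongly connected component of size ≥ 2 (or has a self-loop).
The vertices on cycles are {L, N, O, R, S} — 5 in total.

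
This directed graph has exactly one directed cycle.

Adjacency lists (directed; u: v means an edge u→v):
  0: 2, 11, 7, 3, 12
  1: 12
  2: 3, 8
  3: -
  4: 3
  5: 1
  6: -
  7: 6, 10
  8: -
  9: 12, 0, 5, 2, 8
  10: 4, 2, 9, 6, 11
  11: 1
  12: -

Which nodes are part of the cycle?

0, 7, 9, 10

DFS with gray/black marking from 7:
7 gray
  6 gray
  6 black
  10 gray
    4 gray
      3 gray
      3 black
    4 black
    2 gray
      2→3: 3 black — skip
      8 gray
      8 black
    2 black
    9 gray
      12 gray
      12 black
      0 gray
        0→2: 2 black — skip
        11 gray
          1 gray
            1→12: 12 black — skip
          1 black
        11 black
        0→7: 7 is gray → back edge
Back edge closes the cycle 7 → 10 → 9 → 0 → 7; its vertices are {0, 7, 9, 10}.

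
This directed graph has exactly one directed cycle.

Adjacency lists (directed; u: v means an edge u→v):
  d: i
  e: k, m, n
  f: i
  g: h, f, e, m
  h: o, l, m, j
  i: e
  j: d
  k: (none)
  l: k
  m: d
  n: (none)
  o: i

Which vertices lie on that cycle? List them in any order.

d, e, i, m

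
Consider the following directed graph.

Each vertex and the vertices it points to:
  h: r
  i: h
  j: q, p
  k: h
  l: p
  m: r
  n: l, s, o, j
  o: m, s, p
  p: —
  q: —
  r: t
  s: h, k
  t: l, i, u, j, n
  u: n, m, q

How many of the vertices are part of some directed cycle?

10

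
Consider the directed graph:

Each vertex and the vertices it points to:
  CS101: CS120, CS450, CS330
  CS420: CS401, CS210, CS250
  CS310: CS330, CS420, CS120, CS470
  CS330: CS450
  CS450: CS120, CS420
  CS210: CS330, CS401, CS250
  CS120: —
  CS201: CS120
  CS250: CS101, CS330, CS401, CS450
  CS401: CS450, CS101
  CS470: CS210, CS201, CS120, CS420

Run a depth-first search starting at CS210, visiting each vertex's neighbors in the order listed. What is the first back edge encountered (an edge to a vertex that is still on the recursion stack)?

DFS from CS210 (visiting each vertex's neighbors in the order listed); mark gray on enter, black on exit:
CS210 gray
  CS330 gray
    CS450 gray
      CS120 gray
      CS120 black
      CS420 gray
        CS401 gray
          CS401→CS450: CS450 is gray → back edge
First back edge: CS401 → CS450.

CS401→CS450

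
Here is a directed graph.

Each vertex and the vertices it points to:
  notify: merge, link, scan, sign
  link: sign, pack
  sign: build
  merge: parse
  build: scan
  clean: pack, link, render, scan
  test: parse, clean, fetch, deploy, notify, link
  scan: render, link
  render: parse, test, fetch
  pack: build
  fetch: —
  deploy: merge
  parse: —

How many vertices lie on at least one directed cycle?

A vertex is on a directed cycle iff it belongs to a strongly connected component of size ≥ 2 (or has a self-loop).
The vertices on cycles are {link, pack, scan, sign, test, build, clean, notify, render} — 9 in total.

9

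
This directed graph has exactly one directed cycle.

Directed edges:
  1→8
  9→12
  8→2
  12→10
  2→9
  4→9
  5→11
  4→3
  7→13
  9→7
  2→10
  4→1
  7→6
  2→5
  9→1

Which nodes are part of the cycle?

1, 2, 8, 9

DFS with gray/black marking from 9:
9 gray
  1 gray
    8 gray
      2 gray
        10 gray
        10 black
        5 gray
          11 gray
          11 black
        5 black
        2→9: 9 is gray → back edge
Back edge closes the cycle 9 → 1 → 8 → 2 → 9; its vertices are {1, 2, 8, 9}.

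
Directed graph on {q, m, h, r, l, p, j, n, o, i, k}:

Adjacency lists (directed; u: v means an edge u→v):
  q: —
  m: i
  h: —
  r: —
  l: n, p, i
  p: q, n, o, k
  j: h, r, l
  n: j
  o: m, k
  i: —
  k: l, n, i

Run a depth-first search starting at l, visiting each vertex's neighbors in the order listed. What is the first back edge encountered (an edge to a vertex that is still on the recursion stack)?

DFS from l (visiting each vertex's neighbors in the order listed); mark gray on enter, black on exit:
l gray
  n gray
    j gray
      h gray
      h black
      r gray
      r black
      j→l: l is gray → back edge
First back edge: j → l.

j->l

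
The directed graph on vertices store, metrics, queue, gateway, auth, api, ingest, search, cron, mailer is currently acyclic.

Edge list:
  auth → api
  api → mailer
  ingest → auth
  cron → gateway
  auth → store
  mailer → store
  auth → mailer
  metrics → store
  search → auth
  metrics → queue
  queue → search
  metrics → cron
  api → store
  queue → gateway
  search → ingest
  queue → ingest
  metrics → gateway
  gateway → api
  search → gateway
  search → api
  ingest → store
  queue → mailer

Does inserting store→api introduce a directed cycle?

Yes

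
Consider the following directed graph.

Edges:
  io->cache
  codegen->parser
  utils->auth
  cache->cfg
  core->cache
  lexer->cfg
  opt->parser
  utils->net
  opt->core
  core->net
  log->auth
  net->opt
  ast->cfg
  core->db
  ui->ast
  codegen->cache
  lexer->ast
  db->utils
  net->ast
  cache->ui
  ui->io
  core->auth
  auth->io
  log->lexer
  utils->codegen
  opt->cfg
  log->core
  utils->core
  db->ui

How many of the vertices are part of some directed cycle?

8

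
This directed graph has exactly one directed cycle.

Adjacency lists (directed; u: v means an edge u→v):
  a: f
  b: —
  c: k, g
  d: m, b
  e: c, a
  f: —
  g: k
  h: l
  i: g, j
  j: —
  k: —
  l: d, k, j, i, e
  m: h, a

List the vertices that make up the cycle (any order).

d, h, l, m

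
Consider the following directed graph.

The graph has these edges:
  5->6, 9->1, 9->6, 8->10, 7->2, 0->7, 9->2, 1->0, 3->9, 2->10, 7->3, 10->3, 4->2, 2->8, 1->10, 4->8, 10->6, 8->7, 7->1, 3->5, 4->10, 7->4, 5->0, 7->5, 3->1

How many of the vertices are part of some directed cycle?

A vertex is on a directed cycle iff it belongs to a strongly connected component of size ≥ 2 (or has a self-loop).
The vertices on cycles are {0, 1, 2, 3, 4, 5, 7, 8, 9, 10} — 10 in total.

10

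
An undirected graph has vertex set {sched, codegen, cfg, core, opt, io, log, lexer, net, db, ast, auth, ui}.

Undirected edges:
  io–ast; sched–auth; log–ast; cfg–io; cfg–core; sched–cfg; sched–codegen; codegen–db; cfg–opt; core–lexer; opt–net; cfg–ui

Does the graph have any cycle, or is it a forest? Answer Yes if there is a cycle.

No

DFS, tracking each vertex's parent; an edge to a visited non-parent vertex closes a cycle.
Start from db:
visit db (parent –)
  visit codegen (parent db)
    visit sched (parent codegen)
      visit auth (parent sched)
        auth–sched: parent, skip
      visit cfg (parent sched)
        visit core (parent cfg)
          visit lexer (parent core)
            lexer–core: parent, skip
          core–cfg: parent, skip
        visit opt (parent cfg)
          visit net (parent opt)
            net–opt: parent, skip
          opt–cfg: parent, skip
        cfg–sched: parent, skip
        visit ui (parent cfg)
          ui–cfg: parent, skip
        visit io (parent cfg)
          io–cfg: parent, skip
          visit ast (parent io)
            ast–io: parent, skip
            visit log (parent ast)
              log–ast: parent, skip
      sched–codegen: parent, skip
    codegen–db: parent, skip
No non-parent visited neighbor found — the graph is a forest.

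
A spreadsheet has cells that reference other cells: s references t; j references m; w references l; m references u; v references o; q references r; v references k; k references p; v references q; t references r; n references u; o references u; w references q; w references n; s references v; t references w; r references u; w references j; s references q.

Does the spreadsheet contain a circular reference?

No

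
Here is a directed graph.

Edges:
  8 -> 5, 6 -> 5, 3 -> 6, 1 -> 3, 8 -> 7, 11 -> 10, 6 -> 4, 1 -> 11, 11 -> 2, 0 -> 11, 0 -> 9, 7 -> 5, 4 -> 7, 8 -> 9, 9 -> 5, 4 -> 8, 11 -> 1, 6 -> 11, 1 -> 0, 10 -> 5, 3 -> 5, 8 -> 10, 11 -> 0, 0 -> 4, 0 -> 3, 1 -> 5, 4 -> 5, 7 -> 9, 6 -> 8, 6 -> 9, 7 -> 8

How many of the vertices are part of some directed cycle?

A vertex is on a directed cycle iff it belongs to a strongly connected component of size ≥ 2 (or has a self-loop).
The vertices on cycles are {0, 1, 3, 6, 7, 8, 11} — 7 in total.

7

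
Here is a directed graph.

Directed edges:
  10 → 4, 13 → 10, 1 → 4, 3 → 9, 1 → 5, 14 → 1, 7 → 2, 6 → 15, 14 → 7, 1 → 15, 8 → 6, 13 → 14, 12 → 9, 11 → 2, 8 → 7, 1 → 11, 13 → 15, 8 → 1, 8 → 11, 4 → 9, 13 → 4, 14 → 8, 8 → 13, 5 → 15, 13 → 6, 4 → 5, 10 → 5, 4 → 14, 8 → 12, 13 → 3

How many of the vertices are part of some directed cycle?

6

A vertex is on a directed cycle iff it belongs to a strongly connected component of size ≥ 2 (or has a self-loop).
The vertices on cycles are {1, 4, 8, 10, 13, 14} — 6 in total.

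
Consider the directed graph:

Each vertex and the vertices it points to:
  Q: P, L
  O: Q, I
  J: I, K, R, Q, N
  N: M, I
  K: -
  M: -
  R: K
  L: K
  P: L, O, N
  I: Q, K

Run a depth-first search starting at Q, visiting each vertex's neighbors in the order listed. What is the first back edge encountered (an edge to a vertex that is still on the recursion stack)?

DFS from Q (visiting each vertex's neighbors in the order listed); mark gray on enter, black on exit:
Q gray
  P gray
    L gray
      K gray
      K black
    L black
    O gray
      O→Q: Q is gray → back edge
First back edge: O → Q.

O->Q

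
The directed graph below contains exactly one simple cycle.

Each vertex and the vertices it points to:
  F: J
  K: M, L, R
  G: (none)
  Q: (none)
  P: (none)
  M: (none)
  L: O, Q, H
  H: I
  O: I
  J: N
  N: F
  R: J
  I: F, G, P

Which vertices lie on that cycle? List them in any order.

F, J, N

DFS with gray/black marking from J:
J gray
  N gray
    F gray
      F→J: J is gray → back edge
Back edge closes the cycle J → N → F → J; its vertices are {F, J, N}.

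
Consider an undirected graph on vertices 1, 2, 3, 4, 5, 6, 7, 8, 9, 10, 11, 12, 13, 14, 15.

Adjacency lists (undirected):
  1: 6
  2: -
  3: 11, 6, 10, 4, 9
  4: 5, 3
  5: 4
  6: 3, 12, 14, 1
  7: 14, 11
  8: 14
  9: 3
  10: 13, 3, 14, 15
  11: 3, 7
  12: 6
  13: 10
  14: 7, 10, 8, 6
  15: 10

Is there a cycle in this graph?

DFS, tracking each vertex's parent; an edge to a visited non-parent vertex closes a cycle.
Start from 7:
visit 7 (parent –)
  visit 14 (parent 7)
    14–7: parent, skip
    visit 10 (parent 14)
      visit 13 (parent 10)
        13–10: parent, skip
      visit 3 (parent 10)
        visit 11 (parent 3)
          11–3: parent, skip
          11–7: 7 visited and ≠ parent → cycle
Cycle: 7 – 14 – 10 – 3 – 11 – 7.

Yes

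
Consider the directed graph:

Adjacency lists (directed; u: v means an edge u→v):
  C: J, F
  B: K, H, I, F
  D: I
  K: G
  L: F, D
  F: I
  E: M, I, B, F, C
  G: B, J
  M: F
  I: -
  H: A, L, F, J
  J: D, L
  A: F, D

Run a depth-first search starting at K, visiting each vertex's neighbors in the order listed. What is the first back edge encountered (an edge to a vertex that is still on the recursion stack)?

B->K

DFS from K (visiting each vertex's neighbors in the order listed); mark gray on enter, black on exit:
K gray
  G gray
    B gray
      B→K: K is gray → back edge
First back edge: B → K.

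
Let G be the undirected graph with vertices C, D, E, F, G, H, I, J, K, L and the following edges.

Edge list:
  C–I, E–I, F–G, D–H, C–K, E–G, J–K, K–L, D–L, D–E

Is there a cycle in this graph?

Yes

DFS, tracking each vertex's parent; an edge to a visited non-parent vertex closes a cycle.
Start from D:
visit D (parent –)
  visit E (parent D)
    E–D: parent, skip
    visit G (parent E)
      visit F (parent G)
        F–G: parent, skip
      G–E: parent, skip
    visit I (parent E)
      I–E: parent, skip
      visit C (parent I)
        visit K (parent C)
          visit L (parent K)
            L–D: D visited and ≠ parent → cycle
Cycle: D – E – I – C – K – L – D.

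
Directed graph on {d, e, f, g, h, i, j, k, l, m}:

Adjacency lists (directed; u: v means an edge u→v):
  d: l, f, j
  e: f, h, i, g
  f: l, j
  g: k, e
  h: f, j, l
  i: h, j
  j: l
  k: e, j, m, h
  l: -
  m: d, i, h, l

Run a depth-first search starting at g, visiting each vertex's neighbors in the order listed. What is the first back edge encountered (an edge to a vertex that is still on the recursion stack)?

e->g

DFS from g (visiting each vertex's neighbors in the order listed); mark gray on enter, black on exit:
g gray
  k gray
    e gray
      f gray
        l gray
        l black
        j gray
          j→l: l black — skip
        j black
      f black
      h gray
        h→f: f black — skip
        h→j: j black — skip
        h→l: l black — skip
      h black
      i gray
        i→h: h black — skip
        i→j: j black — skip
      i black
      e→g: g is gray → back edge
First back edge: e → g.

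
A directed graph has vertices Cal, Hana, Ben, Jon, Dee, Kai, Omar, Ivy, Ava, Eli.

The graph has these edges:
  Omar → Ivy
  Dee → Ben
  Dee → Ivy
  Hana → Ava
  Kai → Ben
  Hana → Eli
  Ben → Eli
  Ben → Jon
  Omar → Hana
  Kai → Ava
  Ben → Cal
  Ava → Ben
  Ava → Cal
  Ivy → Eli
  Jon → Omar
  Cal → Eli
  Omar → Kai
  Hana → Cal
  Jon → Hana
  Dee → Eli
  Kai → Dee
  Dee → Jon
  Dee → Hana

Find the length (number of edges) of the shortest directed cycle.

For each vertex v, BFS finds the shortest path from v back to v.
The shortest such closed walk is Jon → Omar → Kai → Ben → Jon, length 4.

4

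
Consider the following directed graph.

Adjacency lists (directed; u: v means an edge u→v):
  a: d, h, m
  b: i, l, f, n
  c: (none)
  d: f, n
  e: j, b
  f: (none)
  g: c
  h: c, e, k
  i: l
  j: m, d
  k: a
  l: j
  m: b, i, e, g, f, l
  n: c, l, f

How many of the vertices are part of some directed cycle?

A vertex is on a directed cycle iff it belongs to a strongly connected component of size ≥ 2 (or has a self-loop).
The vertices on cycles are {a, b, d, e, h, i, j, k, l, m, n} — 11 in total.

11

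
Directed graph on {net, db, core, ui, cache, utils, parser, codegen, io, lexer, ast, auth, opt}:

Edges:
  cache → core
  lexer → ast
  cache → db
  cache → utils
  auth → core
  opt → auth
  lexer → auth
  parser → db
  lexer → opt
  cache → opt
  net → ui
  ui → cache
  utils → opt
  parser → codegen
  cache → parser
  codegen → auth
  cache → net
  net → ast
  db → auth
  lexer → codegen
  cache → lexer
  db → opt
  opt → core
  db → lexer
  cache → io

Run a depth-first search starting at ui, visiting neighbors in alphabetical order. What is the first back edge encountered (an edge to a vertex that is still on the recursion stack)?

net->ui

DFS from ui (visiting neighbors in alphabetical order); mark gray on enter, black on exit:
ui gray
  cache gray
    core gray
    core black
    db gray
      auth gray
        auth→core: core black — skip
      auth black
      lexer gray
        ast gray
        ast black
        lexer→auth: auth black — skip
        codegen gray
          codegen→auth: auth black — skip
        codegen black
        opt gray
          opt→auth: auth black — skip
          opt→core: core black — skip
        opt black
      lexer black
      db→opt: opt black — skip
    db black
    io gray
    io black
    cache→lexer: lexer black — skip
    net gray
      net→ast: ast black — skip
      net→ui: ui is gray → back edge
First back edge: net → ui.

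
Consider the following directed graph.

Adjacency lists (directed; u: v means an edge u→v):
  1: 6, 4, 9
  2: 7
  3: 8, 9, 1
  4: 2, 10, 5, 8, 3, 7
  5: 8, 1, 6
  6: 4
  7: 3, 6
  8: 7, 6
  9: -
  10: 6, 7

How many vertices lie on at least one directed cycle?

9

A vertex is on a directed cycle iff it belongs to a strongly connected component of size ≥ 2 (or has a self-loop).
The vertices on cycles are {1, 2, 3, 4, 5, 6, 7, 8, 10} — 9 in total.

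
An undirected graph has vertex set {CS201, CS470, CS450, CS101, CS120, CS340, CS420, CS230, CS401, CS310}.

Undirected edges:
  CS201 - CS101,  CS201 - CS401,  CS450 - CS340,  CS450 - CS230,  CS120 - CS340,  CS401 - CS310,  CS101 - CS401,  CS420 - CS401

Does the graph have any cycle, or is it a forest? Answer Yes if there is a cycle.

DFS, tracking each vertex's parent; an edge to a visited non-parent vertex closes a cycle.
Start from CS450:
visit CS450 (parent –)
  visit CS340 (parent CS450)
    visit CS120 (parent CS340)
      CS120–CS340: parent, skip
    CS340–CS450: parent, skip
  visit CS230 (parent CS450)
    CS230–CS450: parent, skip
visit CS201 (parent –)
  visit CS401 (parent CS201)
    visit CS420 (parent CS401)
      CS420–CS401: parent, skip
    visit CS310 (parent CS401)
      CS310–CS401: parent, skip
    visit CS101 (parent CS401)
      CS101–CS201: CS201 visited and ≠ parent → cycle
Cycle: CS201 – CS401 – CS101 – CS201.

Yes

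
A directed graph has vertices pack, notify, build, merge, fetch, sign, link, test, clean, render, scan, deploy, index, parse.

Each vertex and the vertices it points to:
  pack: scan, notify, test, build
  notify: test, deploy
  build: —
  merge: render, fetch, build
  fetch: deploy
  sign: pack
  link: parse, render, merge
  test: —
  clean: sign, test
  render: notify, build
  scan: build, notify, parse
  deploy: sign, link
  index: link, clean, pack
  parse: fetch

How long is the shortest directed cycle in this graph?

For each vertex v, BFS finds the shortest path from v back to v.
The shortest such closed walk is pack → notify → deploy → sign → pack, length 4.

4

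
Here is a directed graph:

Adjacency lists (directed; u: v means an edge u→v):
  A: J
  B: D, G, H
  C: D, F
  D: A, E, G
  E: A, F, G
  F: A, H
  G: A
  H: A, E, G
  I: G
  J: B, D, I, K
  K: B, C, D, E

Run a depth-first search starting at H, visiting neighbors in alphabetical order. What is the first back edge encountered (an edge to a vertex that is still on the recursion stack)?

DFS from H (visiting neighbors in alphabetical order); mark gray on enter, black on exit:
H gray
  A gray
    J gray
      B gray
        D gray
          D→A: A is gray → back edge
First back edge: D → A.

D→A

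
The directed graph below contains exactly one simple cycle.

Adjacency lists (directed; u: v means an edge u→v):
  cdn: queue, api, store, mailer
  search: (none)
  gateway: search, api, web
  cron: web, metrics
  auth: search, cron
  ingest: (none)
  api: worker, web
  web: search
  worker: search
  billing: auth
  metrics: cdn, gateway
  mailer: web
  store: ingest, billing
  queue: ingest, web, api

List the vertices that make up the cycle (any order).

DFS with gray/black marking from metrics:
metrics gray
  cdn gray
    queue gray
      ingest gray
      ingest black
      web gray
        search gray
        search black
      web black
      api gray
        worker gray
          worker→search: search black — skip
        worker black
        api→web: web black — skip
      api black
    queue black
    cdn→api: api black — skip
    store gray
      store→ingest: ingest black — skip
      billing gray
        auth gray
          auth→search: search black — skip
          cron gray
            cron→web: web black — skip
            cron→metrics: metrics is gray → back edge
Back edge closes the cycle metrics → cdn → store → billing → auth → cron → metrics; its vertices are {cdn, auth, cron, store, billing, metrics}.

cdn, auth, cron, store, billing, metrics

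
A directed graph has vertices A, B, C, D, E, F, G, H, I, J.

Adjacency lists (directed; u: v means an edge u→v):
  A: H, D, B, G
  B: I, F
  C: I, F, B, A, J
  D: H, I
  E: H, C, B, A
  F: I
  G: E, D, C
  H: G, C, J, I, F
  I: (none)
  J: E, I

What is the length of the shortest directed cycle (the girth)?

3

For each vertex v, BFS finds the shortest path from v back to v.
The shortest such closed walk is G → C → A → G, length 3.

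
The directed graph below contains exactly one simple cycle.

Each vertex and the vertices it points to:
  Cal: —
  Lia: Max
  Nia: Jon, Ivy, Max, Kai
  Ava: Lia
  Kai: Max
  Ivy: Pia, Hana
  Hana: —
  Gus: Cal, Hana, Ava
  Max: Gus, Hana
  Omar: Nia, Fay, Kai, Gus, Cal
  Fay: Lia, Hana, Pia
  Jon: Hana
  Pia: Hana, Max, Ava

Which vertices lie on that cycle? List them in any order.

DFS with gray/black marking from Gus:
Gus gray
  Cal gray
  Cal black
  Hana gray
  Hana black
  Ava gray
    Lia gray
      Max gray
        Max→Gus: Gus is gray → back edge
Back edge closes the cycle Gus → Ava → Lia → Max → Gus; its vertices are {Ava, Gus, Lia, Max}.

Ava, Gus, Lia, Max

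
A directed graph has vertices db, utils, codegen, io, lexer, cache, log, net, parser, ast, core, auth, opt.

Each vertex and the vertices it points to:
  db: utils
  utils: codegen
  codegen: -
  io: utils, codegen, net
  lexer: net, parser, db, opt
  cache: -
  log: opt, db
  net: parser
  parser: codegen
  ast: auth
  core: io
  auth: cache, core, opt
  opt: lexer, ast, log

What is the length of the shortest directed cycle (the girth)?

2

For each vertex v, BFS finds the shortest path from v back to v.
The shortest such closed walk is opt → log → opt, length 2.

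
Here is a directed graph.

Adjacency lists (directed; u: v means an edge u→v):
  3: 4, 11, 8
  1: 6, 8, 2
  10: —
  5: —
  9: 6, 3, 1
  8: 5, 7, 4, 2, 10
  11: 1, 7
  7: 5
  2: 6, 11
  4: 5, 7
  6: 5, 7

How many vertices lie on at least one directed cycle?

A vertex is on a directed cycle iff it belongs to a strongly connected component of size ≥ 2 (or has a self-loop).
The vertices on cycles are {1, 2, 8, 11} — 4 in total.

4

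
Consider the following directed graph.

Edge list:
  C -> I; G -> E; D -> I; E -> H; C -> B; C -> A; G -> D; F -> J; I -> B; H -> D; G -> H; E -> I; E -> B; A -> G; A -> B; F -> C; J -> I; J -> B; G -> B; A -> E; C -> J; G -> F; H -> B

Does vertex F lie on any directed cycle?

Yes

F is on a cycle iff F can reach itself via ≥1 edge.
F → C → A → G → F — yes.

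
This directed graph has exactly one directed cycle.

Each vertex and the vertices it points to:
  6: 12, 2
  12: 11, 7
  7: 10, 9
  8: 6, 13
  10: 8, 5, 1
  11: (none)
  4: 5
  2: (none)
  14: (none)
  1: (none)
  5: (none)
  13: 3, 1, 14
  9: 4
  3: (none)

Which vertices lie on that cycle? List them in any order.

DFS with gray/black marking from 10:
10 gray
  8 gray
    6 gray
      12 gray
        11 gray
        11 black
        7 gray
          7→10: 10 is gray → back edge
Back edge closes the cycle 10 → 8 → 6 → 12 → 7 → 10; its vertices are {6, 7, 8, 10, 12}.

6, 7, 8, 10, 12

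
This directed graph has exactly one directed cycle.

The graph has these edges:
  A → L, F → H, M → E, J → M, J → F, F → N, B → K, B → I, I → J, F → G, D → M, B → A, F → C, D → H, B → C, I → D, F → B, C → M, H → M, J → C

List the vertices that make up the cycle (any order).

B, F, I, J

DFS with gray/black marking from F:
F gray
  G gray
  G black
  H gray
    M gray
      E gray
      E black
    M black
  H black
  B gray
    K gray
    K black
    A gray
      L gray
      L black
    A black
    I gray
      D gray
        D→H: H black — skip
        D→M: M black — skip
      D black
      J gray
        C gray
          C→M: M black — skip
        C black
        J→F: F is gray → back edge
Back edge closes the cycle F → B → I → J → F; its vertices are {B, F, I, J}.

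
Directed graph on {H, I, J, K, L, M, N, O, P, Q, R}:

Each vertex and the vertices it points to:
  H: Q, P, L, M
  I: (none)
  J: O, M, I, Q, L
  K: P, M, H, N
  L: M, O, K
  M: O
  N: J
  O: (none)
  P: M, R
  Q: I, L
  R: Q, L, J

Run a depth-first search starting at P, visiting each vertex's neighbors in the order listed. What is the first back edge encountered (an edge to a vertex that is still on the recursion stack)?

DFS from P (visiting each vertex's neighbors in the order listed); mark gray on enter, black on exit:
P gray
  M gray
    O gray
    O black
  M black
  R gray
    Q gray
      I gray
      I black
      L gray
        L→M: M black — skip
        L→O: O black — skip
        K gray
          K→P: P is gray → back edge
First back edge: K → P.

K->P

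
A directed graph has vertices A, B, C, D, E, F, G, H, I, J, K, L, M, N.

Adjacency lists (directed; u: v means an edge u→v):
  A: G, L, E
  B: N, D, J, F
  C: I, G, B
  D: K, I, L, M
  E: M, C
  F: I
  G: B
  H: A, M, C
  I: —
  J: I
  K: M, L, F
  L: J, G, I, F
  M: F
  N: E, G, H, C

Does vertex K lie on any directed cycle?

K is on a cycle iff K can reach itself via ≥1 edge.
K → L → G → B → D → K — yes.

Yes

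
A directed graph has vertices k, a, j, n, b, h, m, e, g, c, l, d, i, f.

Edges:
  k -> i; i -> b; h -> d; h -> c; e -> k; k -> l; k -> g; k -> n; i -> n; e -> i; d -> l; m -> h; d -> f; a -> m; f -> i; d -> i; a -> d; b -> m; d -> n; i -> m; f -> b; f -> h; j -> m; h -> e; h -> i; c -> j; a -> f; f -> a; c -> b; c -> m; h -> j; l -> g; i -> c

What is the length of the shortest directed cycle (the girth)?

For each vertex v, BFS finds the shortest path from v back to v.
The shortest such closed walk is f → a → f, length 2.

2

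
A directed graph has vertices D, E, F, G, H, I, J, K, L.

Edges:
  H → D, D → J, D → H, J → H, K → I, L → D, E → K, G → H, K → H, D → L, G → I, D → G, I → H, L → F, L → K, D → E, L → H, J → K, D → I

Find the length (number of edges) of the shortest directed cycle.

2

For each vertex v, BFS finds the shortest path from v back to v.
The shortest such closed walk is D → H → D, length 2.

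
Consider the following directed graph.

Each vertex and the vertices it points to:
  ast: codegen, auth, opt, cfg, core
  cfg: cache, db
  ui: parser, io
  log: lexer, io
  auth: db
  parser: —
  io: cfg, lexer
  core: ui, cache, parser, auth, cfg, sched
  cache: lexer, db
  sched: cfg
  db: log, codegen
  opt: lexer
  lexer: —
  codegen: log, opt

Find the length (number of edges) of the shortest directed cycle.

4

For each vertex v, BFS finds the shortest path from v back to v.
The shortest such closed walk is io → cfg → db → log → io, length 4.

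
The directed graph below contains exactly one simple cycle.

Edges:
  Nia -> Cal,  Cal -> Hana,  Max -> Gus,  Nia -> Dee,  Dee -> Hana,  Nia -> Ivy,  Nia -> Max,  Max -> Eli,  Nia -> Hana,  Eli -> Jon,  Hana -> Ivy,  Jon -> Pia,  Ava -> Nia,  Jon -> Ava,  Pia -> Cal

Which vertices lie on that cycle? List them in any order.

DFS with gray/black marking from Nia:
Nia gray
  Dee gray
    Hana gray
      Ivy gray
      Ivy black
    Hana black
  Dee black
  Nia→Ivy: Ivy black — skip
  Cal gray
    Cal→Hana: Hana black — skip
  Cal black
  Max gray
    Eli gray
      Jon gray
        Pia gray
          Pia→Cal: Cal black — skip
        Pia black
        Ava gray
          Ava→Nia: Nia is gray → back edge
Back edge closes the cycle Nia → Max → Eli → Jon → Ava → Nia; its vertices are {Ava, Eli, Jon, Max, Nia}.

Ava, Eli, Jon, Max, Nia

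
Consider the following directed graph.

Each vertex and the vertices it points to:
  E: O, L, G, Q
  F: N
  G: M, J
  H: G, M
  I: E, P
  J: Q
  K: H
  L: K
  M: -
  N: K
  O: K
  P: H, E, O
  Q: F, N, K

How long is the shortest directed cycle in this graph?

For each vertex v, BFS finds the shortest path from v back to v.
The shortest such closed walk is H → G → J → Q → K → H, length 5.

5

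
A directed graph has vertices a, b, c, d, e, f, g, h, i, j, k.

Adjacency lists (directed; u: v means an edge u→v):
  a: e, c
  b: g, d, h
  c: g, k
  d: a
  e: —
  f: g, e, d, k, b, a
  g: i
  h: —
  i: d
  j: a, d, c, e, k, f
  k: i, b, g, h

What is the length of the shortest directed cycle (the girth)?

5

For each vertex v, BFS finds the shortest path from v back to v.
The shortest such closed walk is k → b → d → a → c → k, length 5.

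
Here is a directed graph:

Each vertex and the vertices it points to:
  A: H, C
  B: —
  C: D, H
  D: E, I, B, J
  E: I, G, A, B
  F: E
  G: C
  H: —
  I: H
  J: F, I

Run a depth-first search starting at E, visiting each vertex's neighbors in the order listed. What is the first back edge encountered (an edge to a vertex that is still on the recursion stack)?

D→E

DFS from E (visiting each vertex's neighbors in the order listed); mark gray on enter, black on exit:
E gray
  I gray
    H gray
    H black
  I black
  G gray
    C gray
      D gray
        D→E: E is gray → back edge
First back edge: D → E.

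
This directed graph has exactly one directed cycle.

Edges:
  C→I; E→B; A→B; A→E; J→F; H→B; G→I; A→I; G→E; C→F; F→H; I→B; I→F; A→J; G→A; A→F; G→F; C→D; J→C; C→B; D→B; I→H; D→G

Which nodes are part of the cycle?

DFS with gray/black marking from G:
G gray
  F gray
    H gray
      B gray
      B black
    H black
  F black
  E gray
    E→B: B black — skip
  E black
  A gray
    A→F: F black — skip
    J gray
      C gray
        I gray
          I→F: F black — skip
          I→H: H black — skip
          I→B: B black — skip
        I black
        C→F: F black — skip
        C→B: B black — skip
        D gray
          D→G: G is gray → back edge
Back edge closes the cycle G → A → J → C → D → G; its vertices are {A, C, D, G, J}.

A, C, D, G, J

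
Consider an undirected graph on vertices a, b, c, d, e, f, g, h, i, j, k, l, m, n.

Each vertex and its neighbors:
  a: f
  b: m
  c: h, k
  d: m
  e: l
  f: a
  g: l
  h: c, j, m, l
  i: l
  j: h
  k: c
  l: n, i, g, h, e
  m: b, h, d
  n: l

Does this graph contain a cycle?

DFS, tracking each vertex's parent; an edge to a visited non-parent vertex closes a cycle.
Start from n:
visit n (parent –)
  visit l (parent n)
    l–n: parent, skip
    visit i (parent l)
      i–l: parent, skip
    visit g (parent l)
      g–l: parent, skip
    visit h (parent l)
      visit c (parent h)
        c–h: parent, skip
        visit k (parent c)
          k–c: parent, skip
      visit j (parent h)
        j–h: parent, skip
      visit m (parent h)
        visit b (parent m)
          b–m: parent, skip
        m–h: parent, skip
        visit d (parent m)
          d–m: parent, skip
      h–l: parent, skip
    visit e (parent l)
      e–l: parent, skip
visit a (parent –)
  visit f (parent a)
    f–a: parent, skip
No non-parent visited neighbor found — the graph is a forest.

No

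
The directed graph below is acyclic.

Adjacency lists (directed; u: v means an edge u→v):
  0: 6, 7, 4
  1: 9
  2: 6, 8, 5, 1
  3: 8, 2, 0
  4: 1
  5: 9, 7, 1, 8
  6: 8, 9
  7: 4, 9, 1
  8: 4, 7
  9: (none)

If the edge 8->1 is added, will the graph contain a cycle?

No

Adding 8→1 creates a cycle iff 1 can already reach 8.
Explore from 1: no path reaches 8. The graph stays acyclic.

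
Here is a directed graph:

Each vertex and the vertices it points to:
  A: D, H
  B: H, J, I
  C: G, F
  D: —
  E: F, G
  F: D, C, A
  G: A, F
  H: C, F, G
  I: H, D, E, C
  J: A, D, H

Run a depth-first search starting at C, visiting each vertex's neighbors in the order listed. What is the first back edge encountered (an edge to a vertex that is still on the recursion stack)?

DFS from C (visiting each vertex's neighbors in the order listed); mark gray on enter, black on exit:
C gray
  G gray
    A gray
      D gray
      D black
      H gray
        H→C: C is gray → back edge
First back edge: H → C.

H->C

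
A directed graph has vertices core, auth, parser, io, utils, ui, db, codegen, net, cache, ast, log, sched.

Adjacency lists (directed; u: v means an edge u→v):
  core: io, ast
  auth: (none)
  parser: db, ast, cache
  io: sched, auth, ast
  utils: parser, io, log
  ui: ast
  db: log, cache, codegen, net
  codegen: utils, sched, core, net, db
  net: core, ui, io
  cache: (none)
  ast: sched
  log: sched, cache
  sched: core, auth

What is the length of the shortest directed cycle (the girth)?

2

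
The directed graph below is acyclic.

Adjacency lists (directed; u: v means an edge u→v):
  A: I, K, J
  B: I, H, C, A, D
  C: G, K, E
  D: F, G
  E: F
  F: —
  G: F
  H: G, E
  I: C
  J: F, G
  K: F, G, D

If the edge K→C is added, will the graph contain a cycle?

Yes

Adding K→C creates a cycle iff C can already reach K.
Path from C: C → K.
So C → … → K → C is a cycle.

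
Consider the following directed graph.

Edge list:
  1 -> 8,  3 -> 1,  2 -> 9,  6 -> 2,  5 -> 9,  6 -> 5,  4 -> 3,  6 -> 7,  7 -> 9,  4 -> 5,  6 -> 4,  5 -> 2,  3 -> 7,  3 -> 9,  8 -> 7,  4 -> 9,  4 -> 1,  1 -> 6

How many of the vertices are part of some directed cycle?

4

A vertex is on a directed cycle iff it belongs to a strongly connected component of size ≥ 2 (or has a self-loop).
The vertices on cycles are {1, 3, 4, 6} — 4 in total.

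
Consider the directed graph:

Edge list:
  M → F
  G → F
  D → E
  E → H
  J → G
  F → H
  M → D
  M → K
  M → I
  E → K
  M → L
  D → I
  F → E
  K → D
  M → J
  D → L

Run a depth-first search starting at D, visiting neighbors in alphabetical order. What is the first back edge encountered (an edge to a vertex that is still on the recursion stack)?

K->D

DFS from D (visiting neighbors in alphabetical order); mark gray on enter, black on exit:
D gray
  E gray
    H gray
    H black
    K gray
      K→D: D is gray → back edge
First back edge: K → D.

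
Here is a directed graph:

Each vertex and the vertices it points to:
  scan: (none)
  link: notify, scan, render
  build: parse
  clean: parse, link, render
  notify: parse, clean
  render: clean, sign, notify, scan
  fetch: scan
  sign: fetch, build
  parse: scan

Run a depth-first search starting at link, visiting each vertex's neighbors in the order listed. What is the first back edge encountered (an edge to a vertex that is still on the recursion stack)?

clean→link

DFS from link (visiting each vertex's neighbors in the order listed); mark gray on enter, black on exit:
link gray
  notify gray
    parse gray
      scan gray
      scan black
    parse black
    clean gray
      clean→parse: parse black — skip
      clean→link: link is gray → back edge
First back edge: clean → link.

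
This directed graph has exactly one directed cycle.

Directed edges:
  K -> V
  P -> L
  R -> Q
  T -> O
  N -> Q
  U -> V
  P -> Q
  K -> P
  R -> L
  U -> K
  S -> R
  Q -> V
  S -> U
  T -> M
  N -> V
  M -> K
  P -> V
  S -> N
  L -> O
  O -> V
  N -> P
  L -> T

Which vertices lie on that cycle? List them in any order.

K, L, M, P, T

DFS with gray/black marking from L:
L gray
  O gray
    V gray
    V black
  O black
  T gray
    M gray
      K gray
        P gray
          P→V: V black — skip
          Q gray
            Q→V: V black — skip
          Q black
          P→L: L is gray → back edge
Back edge closes the cycle L → T → M → K → P → L; its vertices are {K, L, M, P, T}.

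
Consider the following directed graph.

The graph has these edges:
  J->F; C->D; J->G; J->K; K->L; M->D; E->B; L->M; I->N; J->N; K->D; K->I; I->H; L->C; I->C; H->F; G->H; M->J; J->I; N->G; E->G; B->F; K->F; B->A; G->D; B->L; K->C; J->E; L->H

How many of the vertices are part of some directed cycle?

6

A vertex is on a directed cycle iff it belongs to a strongly connected component of size ≥ 2 (or has a self-loop).
The vertices on cycles are {B, E, J, K, L, M} — 6 in total.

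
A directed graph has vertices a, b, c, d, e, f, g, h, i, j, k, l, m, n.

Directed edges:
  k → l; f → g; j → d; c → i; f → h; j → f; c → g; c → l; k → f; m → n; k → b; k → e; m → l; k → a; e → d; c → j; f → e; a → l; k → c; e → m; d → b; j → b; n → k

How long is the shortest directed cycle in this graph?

4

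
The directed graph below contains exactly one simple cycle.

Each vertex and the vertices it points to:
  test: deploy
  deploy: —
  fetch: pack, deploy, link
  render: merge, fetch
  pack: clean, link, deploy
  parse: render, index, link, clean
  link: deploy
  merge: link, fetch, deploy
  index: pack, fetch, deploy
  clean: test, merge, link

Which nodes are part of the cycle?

DFS with gray/black marking from clean:
clean gray
  test gray
    deploy gray
    deploy black
  test black
  merge gray
    link gray
      link→deploy: deploy black — skip
    link black
    fetch gray
      pack gray
        pack→clean: clean is gray → back edge
Back edge closes the cycle clean → merge → fetch → pack → clean; its vertices are {pack, clean, fetch, merge}.

pack, clean, fetch, merge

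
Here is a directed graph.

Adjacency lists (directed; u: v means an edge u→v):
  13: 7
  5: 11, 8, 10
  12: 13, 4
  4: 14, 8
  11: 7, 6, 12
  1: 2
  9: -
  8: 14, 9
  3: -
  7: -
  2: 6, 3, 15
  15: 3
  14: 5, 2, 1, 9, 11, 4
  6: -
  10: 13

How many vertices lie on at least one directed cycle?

6

A vertex is on a directed cycle iff it belongs to a strongly connected component of size ≥ 2 (or has a self-loop).
The vertices on cycles are {4, 5, 8, 11, 12, 14} — 6 in total.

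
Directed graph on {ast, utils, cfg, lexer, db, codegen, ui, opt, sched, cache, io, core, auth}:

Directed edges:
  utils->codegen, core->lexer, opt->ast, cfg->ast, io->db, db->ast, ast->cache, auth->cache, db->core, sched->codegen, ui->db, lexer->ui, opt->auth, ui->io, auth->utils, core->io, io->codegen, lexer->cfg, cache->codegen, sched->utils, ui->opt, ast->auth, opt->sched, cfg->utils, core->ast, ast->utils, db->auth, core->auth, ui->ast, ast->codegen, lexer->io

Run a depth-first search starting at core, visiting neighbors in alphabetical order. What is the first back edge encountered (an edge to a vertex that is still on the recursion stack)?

db→core

DFS from core (visiting neighbors in alphabetical order); mark gray on enter, black on exit:
core gray
  ast gray
    auth gray
      cache gray
        codegen gray
        codegen black
      cache black
      utils gray
        utils→codegen: codegen black — skip
      utils black
    auth black
    ast→cache: cache black — skip
    ast→codegen: codegen black — skip
    ast→utils: utils black — skip
  ast black
  core→auth: auth black — skip
  io gray
    io→codegen: codegen black — skip
    db gray
      db→ast: ast black — skip
      db→auth: auth black — skip
      db→core: core is gray → back edge
First back edge: db → core.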